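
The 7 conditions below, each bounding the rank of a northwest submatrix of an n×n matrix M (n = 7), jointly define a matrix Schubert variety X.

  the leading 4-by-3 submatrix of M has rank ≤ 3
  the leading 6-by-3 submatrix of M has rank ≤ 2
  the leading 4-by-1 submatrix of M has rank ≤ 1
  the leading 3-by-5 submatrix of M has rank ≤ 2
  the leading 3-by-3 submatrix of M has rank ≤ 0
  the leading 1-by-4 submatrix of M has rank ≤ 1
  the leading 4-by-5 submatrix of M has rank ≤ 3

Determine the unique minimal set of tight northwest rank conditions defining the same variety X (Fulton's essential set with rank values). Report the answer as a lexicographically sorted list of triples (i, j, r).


Computing R[i][j] = min implied NW-rank bound (n=7, 7 conditions):

  0 0 0 1 1 1 1
  0 0 0 1 2 2 2
  0 0 0 1 2 3 3
  1 1 1 2 3 4 4
  1 2 2 3 4 5 5
  1 2 2 3 4 5 6
  1 2 3 4 5 6 7

hence w(1..7) = (4, 5, 6, 1, 2, 7, 3).

ℓ(w)=10; the 2 essential cells (i,j,r):

[(3, 3, 0), (6, 3, 2)]


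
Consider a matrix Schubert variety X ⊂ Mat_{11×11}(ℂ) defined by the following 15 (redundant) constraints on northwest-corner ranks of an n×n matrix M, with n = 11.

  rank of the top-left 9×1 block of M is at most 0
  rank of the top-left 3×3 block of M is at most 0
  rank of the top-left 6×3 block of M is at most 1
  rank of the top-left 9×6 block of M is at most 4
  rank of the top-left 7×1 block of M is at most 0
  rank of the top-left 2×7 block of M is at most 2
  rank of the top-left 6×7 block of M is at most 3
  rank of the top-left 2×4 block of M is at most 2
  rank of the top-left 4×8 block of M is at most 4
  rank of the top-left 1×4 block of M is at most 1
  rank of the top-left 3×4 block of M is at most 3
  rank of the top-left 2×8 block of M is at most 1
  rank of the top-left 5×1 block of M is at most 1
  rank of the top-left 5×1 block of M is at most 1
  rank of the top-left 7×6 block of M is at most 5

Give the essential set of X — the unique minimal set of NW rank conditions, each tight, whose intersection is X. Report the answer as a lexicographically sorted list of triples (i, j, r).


Computing R[i][j] = min implied NW-rank bound (n=11, 15 conditions):

  row 1: 0 0 0 1 1 1 1 1 1 1 1
  row 2: 0 0 0 1 1 1 1 1 2 2 2
  row 3: 0 0 0 1 2 2 2 2 3 3 3
  row 4: 0 1 1 2 3 3 3 3 4 4 4
  row 5: 0 1 1 2 3 3 3 4 5 5 5
  row 6: 0 1 1 2 3 3 3 4 5 6 6
  row 7: 0 1 2 3 4 4 4 5 6 7 7
  row 8: 0 1 2 3 4 4 5 6 7 8 8
  row 9: 0 1 2 3 4 4 5 6 7 8 9
  row 10: 1 2 3 4 5 5 6 7 8 9 10
  row 11: 1 2 3 4 5 6 7 8 9 10 11

second differences of R give the permutation w = (4, 9, 5, 2, 8, 10, 3, 7, 11, 1, 6).

Fulton essential set (6 of the 27 Rothe cells):

[(2, 8, 1), (3, 3, 0), (6, 3, 1), (6, 7, 3), (9, 1, 0), (9, 6, 4)]


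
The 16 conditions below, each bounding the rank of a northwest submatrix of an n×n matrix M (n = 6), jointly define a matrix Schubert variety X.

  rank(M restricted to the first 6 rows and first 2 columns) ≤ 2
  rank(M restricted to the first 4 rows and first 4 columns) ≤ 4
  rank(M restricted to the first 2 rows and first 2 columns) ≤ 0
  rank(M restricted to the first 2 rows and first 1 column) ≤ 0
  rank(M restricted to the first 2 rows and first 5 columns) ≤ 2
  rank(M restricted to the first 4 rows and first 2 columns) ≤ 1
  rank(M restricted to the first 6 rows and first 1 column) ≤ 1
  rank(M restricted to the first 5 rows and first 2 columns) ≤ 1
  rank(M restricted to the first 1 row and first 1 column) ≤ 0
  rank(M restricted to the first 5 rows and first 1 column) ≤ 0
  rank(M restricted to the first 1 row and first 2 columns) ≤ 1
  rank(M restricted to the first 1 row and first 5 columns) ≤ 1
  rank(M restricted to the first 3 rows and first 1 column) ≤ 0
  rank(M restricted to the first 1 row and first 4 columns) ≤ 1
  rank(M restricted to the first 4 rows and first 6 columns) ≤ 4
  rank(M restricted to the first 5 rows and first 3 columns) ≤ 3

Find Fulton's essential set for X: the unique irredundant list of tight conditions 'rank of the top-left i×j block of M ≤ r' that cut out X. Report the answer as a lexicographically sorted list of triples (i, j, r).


Reconstructing r_w from the 16 given conditions:

  row 1: 0  0  1  1  1  1
  row 2: 0  0  1  2  2  2
  row 3: 0  1  2  3  3  3
  row 4: 0  1  2  3  4  4
  row 5: 0  1  2  3  4  5
  row 6: 1  2  3  4  5  6

second differences of R give the permutation w = (3, 4, 2, 5, 6, 1).

ℓ(w)=7; the 2 essential cells (i,j,r):

[(2, 2, 0), (5, 1, 0)]


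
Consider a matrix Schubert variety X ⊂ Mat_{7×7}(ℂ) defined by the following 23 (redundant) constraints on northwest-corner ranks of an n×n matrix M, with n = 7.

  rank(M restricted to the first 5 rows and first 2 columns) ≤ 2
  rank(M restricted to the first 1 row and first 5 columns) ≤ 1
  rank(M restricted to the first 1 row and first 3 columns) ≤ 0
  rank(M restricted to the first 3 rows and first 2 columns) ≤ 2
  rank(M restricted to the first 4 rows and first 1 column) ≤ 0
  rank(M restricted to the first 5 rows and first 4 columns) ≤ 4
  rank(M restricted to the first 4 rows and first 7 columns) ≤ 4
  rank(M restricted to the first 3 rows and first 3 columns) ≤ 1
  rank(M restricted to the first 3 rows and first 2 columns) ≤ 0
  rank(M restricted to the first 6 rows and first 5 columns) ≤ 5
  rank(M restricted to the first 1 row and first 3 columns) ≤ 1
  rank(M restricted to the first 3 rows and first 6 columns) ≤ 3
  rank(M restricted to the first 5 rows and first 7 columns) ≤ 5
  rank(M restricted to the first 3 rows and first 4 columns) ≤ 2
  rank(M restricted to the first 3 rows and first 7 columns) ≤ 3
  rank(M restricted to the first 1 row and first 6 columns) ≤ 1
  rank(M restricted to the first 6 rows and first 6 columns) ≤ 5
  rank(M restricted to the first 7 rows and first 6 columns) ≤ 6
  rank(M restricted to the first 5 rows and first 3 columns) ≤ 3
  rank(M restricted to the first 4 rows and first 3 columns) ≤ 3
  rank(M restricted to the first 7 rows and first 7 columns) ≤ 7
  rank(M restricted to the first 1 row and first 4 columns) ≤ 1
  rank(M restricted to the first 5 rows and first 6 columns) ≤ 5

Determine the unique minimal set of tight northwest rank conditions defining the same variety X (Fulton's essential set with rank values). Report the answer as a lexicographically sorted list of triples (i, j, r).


The tightest implied rank at each (i,j), from the 23 conditions:

  R[1]: 0 | 0 | 0 | 1 | 1 | 1 | 1
  R[2]: 0 | 0 | 1 | 2 | 2 | 2 | 2
  R[3]: 0 | 0 | 1 | 2 | 3 | 3 | 3
  R[4]: 0 | 1 | 2 | 3 | 4 | 4 | 4
  R[5]: 1 | 2 | 3 | 4 | 5 | 5 | 5
  R[6]: 1 | 2 | 3 | 4 | 5 | 5 | 6
  R[7]: 1 | 2 | 3 | 4 | 5 | 6 | 7

so w = (4, 3, 5, 2, 1, 7, 6).

Rothe diagram D(w) (9 cells), 4 SE-corners (essential conditions):

[(1, 3, 0), (3, 2, 0), (4, 1, 0), (6, 6, 5)]


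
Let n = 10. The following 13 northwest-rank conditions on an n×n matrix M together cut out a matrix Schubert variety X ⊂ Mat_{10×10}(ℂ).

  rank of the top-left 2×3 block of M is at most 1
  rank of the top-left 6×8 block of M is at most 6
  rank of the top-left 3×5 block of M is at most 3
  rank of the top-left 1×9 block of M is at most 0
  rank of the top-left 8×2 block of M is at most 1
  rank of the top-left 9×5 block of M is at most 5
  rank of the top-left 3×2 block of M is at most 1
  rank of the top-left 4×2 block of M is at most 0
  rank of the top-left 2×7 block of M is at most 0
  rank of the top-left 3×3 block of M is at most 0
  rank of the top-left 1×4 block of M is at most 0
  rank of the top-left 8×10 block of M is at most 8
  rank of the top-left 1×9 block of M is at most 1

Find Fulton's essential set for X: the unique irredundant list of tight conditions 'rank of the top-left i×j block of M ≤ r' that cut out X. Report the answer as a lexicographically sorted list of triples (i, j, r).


Reconstructing r_w from the 13 given conditions:

  i=1: 0, 0, 0, 0, 0, 0, 0, 0, 0, 1
  i=2: 0, 0, 0, 0, 0, 0, 0, 1, 1, 2
  i=3: 0, 0, 0, 1, 1, 1, 1, 2, 2, 3
  i=4: 0, 0, 1, 2, 2, 2, 2, 3, 3, 4
  i=5: 1, 1, 2, 3, 3, 3, 3, 4, 4, 5
  i=6: 1, 1, 2, 3, 4, 4, 4, 5, 5, 6
  i=7: 1, 1, 2, 3, 4, 5, 5, 6, 6, 7
  i=8: 1, 1, 2, 3, 4, 5, 6, 7, 7, 8
  i=9: 1, 2, 3, 4, 5, 6, 7, 8, 8, 9
  i=10: 1, 2, 3, 4, 5, 6, 7, 8, 9, 10

reading off 1-entries of Δ²R: w = (10, 8, 4, 3, 1, 5, 6, 7, 2, 9).

5 SE-corners of the 24-cell Rothe diagram give Ess(w):

[(1, 9, 0), (2, 7, 0), (3, 3, 0), (4, 2, 0), (8, 2, 1)]


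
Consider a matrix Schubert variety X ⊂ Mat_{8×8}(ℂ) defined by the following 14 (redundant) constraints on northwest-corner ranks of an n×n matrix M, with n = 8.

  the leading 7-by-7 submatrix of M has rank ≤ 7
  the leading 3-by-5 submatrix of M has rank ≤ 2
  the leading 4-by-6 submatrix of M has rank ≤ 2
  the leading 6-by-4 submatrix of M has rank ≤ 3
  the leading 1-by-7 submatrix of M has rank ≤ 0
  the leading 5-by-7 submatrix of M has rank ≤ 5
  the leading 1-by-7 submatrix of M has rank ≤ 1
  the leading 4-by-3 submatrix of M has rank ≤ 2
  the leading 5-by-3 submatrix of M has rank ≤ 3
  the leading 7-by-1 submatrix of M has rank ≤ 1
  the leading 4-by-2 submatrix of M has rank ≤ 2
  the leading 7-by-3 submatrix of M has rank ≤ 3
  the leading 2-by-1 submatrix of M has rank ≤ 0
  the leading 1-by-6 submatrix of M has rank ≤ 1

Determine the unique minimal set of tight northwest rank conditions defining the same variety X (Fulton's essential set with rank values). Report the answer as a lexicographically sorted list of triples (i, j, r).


Recovering R(i,j) via the rank-extension bound from the 14 conditions:

  0 | 0 | 0 | 0 | 0 | 0 | 0 | 1
  0 | 1 | 1 | 1 | 1 | 1 | 1 | 2
  1 | 2 | 2 | 2 | 2 | 2 | 2 | 3
  1 | 2 | 2 | 2 | 2 | 2 | 3 | 4
  1 | 2 | 3 | 3 | 3 | 3 | 4 | 5
  1 | 2 | 3 | 3 | 4 | 4 | 5 | 6
  1 | 2 | 3 | 4 | 5 | 5 | 6 | 7
  1 | 2 | 3 | 4 | 5 | 6 | 7 | 8

giving w = (8, 2, 1, 7, 3, 5, 4, 6) via Δ²R.

|D(w)|=13, |Ess(w)|=4:

[(1, 7, 0), (2, 1, 0), (4, 6, 2), (6, 4, 3)]


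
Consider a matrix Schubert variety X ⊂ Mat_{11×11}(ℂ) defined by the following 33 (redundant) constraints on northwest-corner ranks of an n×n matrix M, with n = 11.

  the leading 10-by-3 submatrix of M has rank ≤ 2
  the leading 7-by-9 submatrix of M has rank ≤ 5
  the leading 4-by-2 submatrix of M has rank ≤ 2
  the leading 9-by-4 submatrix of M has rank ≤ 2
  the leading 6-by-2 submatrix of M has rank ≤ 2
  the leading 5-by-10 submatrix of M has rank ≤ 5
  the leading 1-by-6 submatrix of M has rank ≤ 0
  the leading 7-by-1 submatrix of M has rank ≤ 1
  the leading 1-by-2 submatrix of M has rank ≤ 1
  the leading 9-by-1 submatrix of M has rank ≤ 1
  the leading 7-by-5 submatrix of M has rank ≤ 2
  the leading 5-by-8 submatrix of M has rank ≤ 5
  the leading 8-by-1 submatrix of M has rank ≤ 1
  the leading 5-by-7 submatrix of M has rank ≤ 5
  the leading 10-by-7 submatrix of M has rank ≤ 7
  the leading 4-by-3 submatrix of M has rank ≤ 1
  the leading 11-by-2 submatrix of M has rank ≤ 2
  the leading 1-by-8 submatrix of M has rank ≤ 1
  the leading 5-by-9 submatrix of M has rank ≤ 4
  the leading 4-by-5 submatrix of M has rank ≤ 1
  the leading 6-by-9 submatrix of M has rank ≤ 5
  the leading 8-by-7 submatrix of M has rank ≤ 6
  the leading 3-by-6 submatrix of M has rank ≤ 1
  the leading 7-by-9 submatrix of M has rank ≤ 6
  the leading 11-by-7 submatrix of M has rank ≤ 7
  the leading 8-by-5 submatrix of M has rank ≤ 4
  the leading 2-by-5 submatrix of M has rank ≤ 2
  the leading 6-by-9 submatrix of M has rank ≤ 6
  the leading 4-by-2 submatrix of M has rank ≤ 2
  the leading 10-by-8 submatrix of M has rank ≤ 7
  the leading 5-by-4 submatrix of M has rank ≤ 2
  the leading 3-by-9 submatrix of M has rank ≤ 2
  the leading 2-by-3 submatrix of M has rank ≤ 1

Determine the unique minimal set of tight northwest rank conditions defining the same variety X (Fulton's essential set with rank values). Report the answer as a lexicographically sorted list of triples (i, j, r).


Rank table r_w(11×11) implied by the 33 constraints:

  0 0 0 0 0 0 1 1 1 1 1
  1 1 1 1 1 1 2 2 2 2 2
  1 1 1 1 1 1 2 2 2 3 3
  1 1 1 1 1 2 3 3 3 4 4
  1 2 2 2 2 3 4 4 4 5 5
  1 2 2 2 2 3 4 5 5 6 6
  1 2 2 2 2 3 4 5 5 6 7
  1 2 2 2 3 4 5 6 6 7 8
  1 2 2 2 3 4 5 6 7 8 9
  1 2 2 3 4 5 6 7 8 9 10
  1 2 3 4 5 6 7 8 9 10 11

the unique w with this rank table is (7, 1, 10, 6, 2, 8, 11, 5, 9, 4, 3).

D(w) has 29 cells with 8 SE-corners; essential set:

[(1, 6, 0), (3, 6, 1), (3, 9, 2), (4, 5, 1), (7, 5, 2), (7, 9, 5), (9, 4, 2), (10, 3, 2)]


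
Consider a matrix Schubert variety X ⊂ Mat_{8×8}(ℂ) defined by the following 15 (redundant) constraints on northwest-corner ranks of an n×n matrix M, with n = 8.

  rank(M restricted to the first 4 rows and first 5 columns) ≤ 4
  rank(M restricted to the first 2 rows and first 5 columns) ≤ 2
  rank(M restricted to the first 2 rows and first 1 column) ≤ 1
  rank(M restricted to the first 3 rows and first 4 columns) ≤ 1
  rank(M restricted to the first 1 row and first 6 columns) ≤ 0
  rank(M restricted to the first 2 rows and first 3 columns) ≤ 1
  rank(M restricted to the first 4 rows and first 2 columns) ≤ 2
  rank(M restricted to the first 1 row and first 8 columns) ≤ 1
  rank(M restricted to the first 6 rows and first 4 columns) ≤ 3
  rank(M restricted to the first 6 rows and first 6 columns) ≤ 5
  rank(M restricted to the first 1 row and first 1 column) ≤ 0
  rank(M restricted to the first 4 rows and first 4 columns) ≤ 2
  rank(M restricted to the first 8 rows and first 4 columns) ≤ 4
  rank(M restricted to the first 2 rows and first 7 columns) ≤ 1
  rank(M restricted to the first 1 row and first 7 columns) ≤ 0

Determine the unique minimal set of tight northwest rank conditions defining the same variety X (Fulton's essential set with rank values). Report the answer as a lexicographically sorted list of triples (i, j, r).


Propagating the 15 rank bounds to every northwest block:

  R[1]: 0 | 0 | 0 | 0 | 0 | 0 | 0 | 1
  R[2]: 1 | 1 | 1 | 1 | 1 | 1 | 1 | 2
  R[3]: 1 | 1 | 1 | 1 | 2 | 2 | 2 | 3
  R[4]: 1 | 2 | 2 | 2 | 3 | 3 | 3 | 4
  R[5]: 1 | 2 | 3 | 3 | 4 | 4 | 4 | 5
  R[6]: 1 | 2 | 3 | 3 | 4 | 5 | 5 | 6
  R[7]: 1 | 2 | 3 | 4 | 5 | 6 | 6 | 7
  R[8]: 1 | 2 | 3 | 4 | 5 | 6 | 7 | 8

the unique w with this rank table is (8, 1, 5, 2, 3, 6, 4, 7).

D(w) has 11 cells with 3 SE-corners; essential set:

[(1, 7, 0), (3, 4, 1), (6, 4, 3)]


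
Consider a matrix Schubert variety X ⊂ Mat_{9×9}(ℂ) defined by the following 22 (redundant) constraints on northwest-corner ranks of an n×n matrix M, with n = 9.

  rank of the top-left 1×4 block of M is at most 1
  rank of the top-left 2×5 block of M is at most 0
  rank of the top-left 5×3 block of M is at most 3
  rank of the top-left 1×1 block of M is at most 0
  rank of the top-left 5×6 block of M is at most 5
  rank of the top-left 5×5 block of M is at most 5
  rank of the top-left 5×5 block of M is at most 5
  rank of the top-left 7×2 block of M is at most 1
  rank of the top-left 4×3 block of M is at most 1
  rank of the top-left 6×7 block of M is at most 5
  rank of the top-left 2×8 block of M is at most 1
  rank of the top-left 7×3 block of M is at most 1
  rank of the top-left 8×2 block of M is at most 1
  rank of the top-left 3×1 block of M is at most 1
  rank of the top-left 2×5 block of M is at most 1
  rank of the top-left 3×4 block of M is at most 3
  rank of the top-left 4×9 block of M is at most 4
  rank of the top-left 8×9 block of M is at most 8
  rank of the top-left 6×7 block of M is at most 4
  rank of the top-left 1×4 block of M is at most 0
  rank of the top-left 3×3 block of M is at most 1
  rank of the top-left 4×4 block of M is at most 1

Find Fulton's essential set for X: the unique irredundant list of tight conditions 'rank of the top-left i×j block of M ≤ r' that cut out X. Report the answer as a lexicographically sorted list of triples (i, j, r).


The tightest implied rank at each (i,j), from the 22 conditions:

  R[1]: 0, 0, 0, 0, 0, 1, 1, 1, 1
  R[2]: 0, 0, 0, 0, 0, 1, 1, 1, 2
  R[3]: 1, 1, 1, 1, 1, 2, 2, 2, 3
  R[4]: 1, 1, 1, 1, 2, 3, 3, 3, 4
  R[5]: 1, 1, 1, 2, 3, 4, 4, 4, 5
  R[6]: 1, 1, 1, 2, 3, 4, 4, 5, 6
  R[7]: 1, 1, 1, 2, 3, 4, 5, 6, 7
  R[8]: 1, 1, 2, 3, 4, 5, 6, 7, 8
  R[9]: 1, 2, 3, 4, 5, 6, 7, 8, 9

second differences of R give the permutation w = (6, 9, 1, 5, 4, 8, 7, 3, 2).

|D(w)|=23, |Ess(w)|=6:

[(2, 5, 0), (2, 8, 1), (4, 4, 1), (6, 7, 4), (7, 3, 1), (8, 2, 1)]


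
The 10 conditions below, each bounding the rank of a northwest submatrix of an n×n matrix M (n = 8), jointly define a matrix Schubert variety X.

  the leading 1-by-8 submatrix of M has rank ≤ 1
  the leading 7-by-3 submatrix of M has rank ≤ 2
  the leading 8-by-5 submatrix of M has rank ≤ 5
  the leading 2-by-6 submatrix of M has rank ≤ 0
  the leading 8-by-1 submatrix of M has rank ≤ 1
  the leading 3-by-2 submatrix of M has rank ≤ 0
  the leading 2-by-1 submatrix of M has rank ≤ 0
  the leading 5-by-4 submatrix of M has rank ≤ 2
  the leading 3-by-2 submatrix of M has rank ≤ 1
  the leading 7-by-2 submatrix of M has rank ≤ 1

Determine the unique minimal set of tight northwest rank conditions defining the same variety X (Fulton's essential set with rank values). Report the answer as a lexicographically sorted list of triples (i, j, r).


Recovering R(i,j) via the rank-extension bound from the 10 conditions:

  i=1: 0  0  0  0  0  0  1  1
  i=2: 0  0  0  0  0  0  1  2
  i=3: 0  0  1  1  1  1  2  3
  i=4: 1  1  2  2  2  2  3  4
  i=5: 1  1  2  2  3  3  4  5
  i=6: 1  1  2  3  4  4  5  6
  i=7: 1  1  2  3  4  5  6  7
  i=8: 1  2  3  4  5  6  7  8

so w = (7, 8, 3, 1, 5, 4, 6, 2).

D(w) has 18 cells with 4 SE-corners; essential set:

[(2, 6, 0), (3, 2, 0), (5, 4, 2), (7, 2, 1)]


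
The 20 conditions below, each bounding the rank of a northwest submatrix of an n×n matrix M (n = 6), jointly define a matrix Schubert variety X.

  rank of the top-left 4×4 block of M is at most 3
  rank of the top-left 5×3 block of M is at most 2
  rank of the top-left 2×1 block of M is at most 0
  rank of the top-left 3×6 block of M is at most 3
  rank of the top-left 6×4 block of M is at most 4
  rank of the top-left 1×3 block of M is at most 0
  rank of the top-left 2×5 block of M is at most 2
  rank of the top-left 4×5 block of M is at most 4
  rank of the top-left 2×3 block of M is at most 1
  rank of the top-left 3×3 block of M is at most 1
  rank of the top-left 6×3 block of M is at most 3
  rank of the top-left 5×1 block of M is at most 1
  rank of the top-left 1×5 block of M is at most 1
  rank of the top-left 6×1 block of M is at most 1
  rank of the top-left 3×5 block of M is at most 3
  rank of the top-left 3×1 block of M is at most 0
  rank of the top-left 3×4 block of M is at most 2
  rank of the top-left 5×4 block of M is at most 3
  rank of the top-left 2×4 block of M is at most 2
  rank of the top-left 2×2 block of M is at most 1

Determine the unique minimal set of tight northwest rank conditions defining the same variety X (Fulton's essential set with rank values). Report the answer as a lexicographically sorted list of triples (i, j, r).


The tightest implied rank at each (i,j), from the 20 conditions:

  i=1: 0  0  0  1  1  1
  i=2: 0  1  1  2  2  2
  i=3: 0  1  1  2  3  3
  i=4: 1  2  2  3  4  4
  i=5: 1  2  2  3  4  5
  i=6: 1  2  3  4  5  6

the unique w with this rank table is (4, 2, 5, 1, 6, 3).

Fulton essential set (4 of the 7 Rothe cells):

[(1, 3, 0), (3, 1, 0), (3, 3, 1), (5, 3, 2)]


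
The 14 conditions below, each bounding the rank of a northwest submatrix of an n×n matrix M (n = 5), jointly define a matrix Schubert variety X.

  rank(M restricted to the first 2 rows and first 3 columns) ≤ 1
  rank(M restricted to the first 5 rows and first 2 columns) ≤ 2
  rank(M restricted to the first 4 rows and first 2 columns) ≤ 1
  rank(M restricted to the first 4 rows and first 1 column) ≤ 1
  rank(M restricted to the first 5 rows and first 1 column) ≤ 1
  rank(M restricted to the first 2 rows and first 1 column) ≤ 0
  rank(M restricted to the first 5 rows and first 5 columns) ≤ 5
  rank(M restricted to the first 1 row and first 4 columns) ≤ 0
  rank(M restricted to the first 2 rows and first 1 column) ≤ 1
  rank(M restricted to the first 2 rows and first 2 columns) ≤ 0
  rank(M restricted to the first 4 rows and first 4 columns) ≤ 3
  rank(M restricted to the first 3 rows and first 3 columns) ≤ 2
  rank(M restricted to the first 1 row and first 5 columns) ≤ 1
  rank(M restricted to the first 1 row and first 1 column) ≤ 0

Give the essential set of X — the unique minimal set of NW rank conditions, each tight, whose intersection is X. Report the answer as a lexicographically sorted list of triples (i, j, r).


The tightest implied rank at each (i,j), from the 14 conditions:

  row 1: 0 | 0 | 0 | 0 | 1
  row 2: 0 | 0 | 1 | 1 | 2
  row 3: 1 | 1 | 2 | 2 | 3
  row 4: 1 | 1 | 2 | 3 | 4
  row 5: 1 | 2 | 3 | 4 | 5

reading off 1-entries of Δ²R: w = (5, 3, 1, 4, 2).

D(w) has 7 cells with 3 SE-corners; essential set:

[(1, 4, 0), (2, 2, 0), (4, 2, 1)]


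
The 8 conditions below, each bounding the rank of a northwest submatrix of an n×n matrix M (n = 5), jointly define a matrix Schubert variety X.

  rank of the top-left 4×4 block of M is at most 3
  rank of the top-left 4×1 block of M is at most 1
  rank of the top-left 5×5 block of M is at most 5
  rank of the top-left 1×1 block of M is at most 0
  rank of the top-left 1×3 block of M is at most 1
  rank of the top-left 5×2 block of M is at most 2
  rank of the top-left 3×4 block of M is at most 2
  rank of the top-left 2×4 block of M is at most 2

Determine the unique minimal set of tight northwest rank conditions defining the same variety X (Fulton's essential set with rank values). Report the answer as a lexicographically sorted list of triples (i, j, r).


Reconstructing r_w from the 8 given conditions:

  R[1]: 0 1 1 1 1
  R[2]: 1 2 2 2 2
  R[3]: 1 2 2 2 3
  R[4]: 1 2 3 3 4
  R[5]: 1 2 3 4 5

second differences of R give the permutation w = (2, 1, 5, 3, 4).

2 SE-corners of the 3-cell Rothe diagram give Ess(w):

[(1, 1, 0), (3, 4, 2)]


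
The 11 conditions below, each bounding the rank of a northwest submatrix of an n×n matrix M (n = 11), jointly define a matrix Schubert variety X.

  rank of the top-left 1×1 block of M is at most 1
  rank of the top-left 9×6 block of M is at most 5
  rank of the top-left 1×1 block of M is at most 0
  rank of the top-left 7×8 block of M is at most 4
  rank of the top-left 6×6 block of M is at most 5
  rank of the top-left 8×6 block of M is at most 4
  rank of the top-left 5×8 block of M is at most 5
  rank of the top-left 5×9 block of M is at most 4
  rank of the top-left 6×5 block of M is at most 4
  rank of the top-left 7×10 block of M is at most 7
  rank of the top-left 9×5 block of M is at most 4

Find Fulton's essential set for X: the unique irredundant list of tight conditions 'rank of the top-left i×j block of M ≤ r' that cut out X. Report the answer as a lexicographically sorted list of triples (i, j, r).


Computing R[i][j] = min implied NW-rank bound (n=11, 11 conditions):

  0, 1, 1, 1, 1, 1, 1, 1, 1, 1, 1
  1, 2, 2, 2, 2, 2, 2, 2, 2, 2, 2
  1, 2, 3, 3, 3, 3, 3, 3, 3, 3, 3
  1, 2, 3, 4, 4, 4, 4, 4, 4, 4, 4
  1, 2, 3, 4, 4, 4, 4, 4, 4, 5, 5
  1, 2, 3, 4, 4, 4, 4, 4, 5, 6, 6
  1, 2, 3, 4, 4, 4, 4, 4, 5, 6, 7
  1, 2, 3, 4, 4, 4, 5, 5, 6, 7, 8
  1, 2, 3, 4, 4, 5, 6, 6, 7, 8, 9
  1, 2, 3, 4, 5, 6, 7, 7, 8, 9, 10
  1, 2, 3, 4, 5, 6, 7, 8, 9, 10, 11

second differences of R give the permutation w = (2, 1, 3, 4, 10, 9, 11, 7, 6, 5, 8).

ℓ(w)=17; the 5 essential cells (i,j,r):

[(1, 1, 0), (5, 9, 4), (7, 8, 4), (8, 6, 4), (9, 5, 4)]


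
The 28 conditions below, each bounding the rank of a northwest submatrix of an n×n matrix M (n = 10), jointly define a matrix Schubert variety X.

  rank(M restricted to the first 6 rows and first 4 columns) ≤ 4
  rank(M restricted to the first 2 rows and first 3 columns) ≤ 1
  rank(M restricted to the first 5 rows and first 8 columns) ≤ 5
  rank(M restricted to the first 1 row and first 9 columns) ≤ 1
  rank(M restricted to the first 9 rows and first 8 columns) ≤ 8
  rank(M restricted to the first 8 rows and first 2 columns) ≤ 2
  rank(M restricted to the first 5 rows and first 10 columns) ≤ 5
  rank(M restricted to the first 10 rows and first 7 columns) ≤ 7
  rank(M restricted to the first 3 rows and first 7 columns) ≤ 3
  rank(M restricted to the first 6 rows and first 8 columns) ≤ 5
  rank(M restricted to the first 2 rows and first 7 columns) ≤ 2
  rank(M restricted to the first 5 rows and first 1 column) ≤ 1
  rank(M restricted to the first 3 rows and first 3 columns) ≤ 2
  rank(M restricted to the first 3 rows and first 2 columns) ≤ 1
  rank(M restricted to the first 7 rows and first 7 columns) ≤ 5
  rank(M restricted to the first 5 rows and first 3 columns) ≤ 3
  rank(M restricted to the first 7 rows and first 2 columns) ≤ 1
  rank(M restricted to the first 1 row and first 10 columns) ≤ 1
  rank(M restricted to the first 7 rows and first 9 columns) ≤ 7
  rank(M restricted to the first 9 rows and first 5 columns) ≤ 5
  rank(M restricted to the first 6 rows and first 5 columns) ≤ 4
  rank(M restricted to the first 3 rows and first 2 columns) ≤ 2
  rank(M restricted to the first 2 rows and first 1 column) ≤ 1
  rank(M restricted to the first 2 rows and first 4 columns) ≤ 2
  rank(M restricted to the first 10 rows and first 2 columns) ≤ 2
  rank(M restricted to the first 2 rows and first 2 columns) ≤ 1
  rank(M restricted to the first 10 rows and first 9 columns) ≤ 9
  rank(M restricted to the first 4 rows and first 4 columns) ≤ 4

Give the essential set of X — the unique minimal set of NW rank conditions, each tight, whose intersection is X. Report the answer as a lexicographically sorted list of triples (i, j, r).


Reconstructing r_w from the 28 given conditions:

  R[1]: 1  1  1  1  1  1  1  1  1  1
  R[2]: 1  1  1  2  2  2  2  2  2  2
  R[3]: 1  1  2  3  3  3  3  3  3  3
  R[4]: 1  1  2  3  4  4  4  4  4  4
  R[5]: 1  1  2  3  4  5  5  5  5  5
  R[6]: 1  1  2  3  4  5  5  5  6  6
  R[7]: 1  1  2  3  4  5  5  6  7  7
  R[8]: 1  2  3  4  5  6  6  7  8  8
  R[9]: 1  2  3  4  5  6  7  8  9  9
  R[10]: 1  2  3  4  5  6  7  8  9  10

second differences of R give the permutation w = (1, 4, 3, 5, 6, 9, 8, 2, 7, 10).

4 SE-corners of the 10-cell Rothe diagram give Ess(w):

[(2, 3, 1), (6, 8, 5), (7, 2, 1), (7, 7, 5)]


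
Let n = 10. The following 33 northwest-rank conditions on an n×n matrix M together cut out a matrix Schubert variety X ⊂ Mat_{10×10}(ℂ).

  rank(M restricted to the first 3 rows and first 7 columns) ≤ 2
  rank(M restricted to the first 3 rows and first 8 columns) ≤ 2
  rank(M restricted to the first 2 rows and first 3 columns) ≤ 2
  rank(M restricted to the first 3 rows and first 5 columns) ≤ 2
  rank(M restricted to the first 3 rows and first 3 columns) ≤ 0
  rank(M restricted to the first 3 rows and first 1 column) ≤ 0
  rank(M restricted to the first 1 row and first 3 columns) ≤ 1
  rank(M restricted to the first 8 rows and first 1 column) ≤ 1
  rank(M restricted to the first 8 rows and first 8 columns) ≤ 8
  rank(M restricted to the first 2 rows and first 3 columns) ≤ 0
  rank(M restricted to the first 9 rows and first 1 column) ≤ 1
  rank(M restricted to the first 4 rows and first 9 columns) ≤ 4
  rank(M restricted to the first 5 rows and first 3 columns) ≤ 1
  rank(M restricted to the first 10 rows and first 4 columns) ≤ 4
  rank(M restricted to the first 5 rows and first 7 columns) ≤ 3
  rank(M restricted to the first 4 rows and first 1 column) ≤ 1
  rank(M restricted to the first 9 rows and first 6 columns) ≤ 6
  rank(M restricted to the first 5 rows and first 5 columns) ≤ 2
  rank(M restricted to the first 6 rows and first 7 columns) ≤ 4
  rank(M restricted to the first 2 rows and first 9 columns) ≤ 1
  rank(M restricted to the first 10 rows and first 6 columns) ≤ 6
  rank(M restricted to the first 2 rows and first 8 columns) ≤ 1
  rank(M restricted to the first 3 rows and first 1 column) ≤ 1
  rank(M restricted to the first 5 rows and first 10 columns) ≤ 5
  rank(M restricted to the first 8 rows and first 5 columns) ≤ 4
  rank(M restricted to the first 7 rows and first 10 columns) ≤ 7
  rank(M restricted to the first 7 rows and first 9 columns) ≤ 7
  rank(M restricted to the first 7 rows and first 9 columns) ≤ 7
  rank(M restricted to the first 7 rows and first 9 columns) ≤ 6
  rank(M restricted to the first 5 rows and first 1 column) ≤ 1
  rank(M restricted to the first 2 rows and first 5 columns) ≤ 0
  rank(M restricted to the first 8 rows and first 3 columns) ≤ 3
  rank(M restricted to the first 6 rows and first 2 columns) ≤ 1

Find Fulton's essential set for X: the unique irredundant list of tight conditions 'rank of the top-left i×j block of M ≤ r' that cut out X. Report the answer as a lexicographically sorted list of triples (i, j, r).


Computing R[i][j] = min implied NW-rank bound (n=10, 33 conditions):

  0  0  0  0  0  1  1  1  1  1
  0  0  0  0  0  1  1  1  1  2
  0  0  0  1  1  2  2  2  2  3
  1  1  1  2  2  3  3  3  3  4
  1  1  1  2  2  3  3  4  4  5
  1  1  2  3  3  4  4  5  5  6
  1  2  3  4  4  5  5  6  6  7
  1  2  3  4  4  5  6  7  7  8
  1  2  3  4  5  6  7  8  8  9
  1  2  3  4  5  6  7  8  9  10

the unique w with this rank table is (6, 10, 4, 1, 8, 3, 2, 7, 5, 9).

Rothe diagram D(w) (22 cells), 8 SE-corners (essential conditions):

[(2, 5, 0), (2, 9, 1), (3, 3, 0), (5, 3, 1), (5, 5, 2), (5, 7, 3), (6, 2, 1), (8, 5, 4)]


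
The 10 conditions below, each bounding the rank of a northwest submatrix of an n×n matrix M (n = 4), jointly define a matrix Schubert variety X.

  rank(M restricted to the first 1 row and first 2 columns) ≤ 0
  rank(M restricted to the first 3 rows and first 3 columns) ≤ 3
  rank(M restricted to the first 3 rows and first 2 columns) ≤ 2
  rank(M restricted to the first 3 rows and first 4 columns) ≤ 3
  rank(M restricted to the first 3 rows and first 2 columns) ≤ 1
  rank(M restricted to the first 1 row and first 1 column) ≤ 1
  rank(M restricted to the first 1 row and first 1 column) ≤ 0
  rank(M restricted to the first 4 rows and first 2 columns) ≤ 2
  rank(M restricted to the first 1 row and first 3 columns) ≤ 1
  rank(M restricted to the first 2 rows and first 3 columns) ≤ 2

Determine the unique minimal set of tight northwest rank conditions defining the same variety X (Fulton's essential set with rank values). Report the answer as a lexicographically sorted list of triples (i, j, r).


Reconstructing r_w from the 10 given conditions:

  0, 0, 1, 1
  1, 1, 2, 2
  1, 1, 2, 3
  1, 2, 3, 4

so w = (3, 1, 4, 2).

|D(w)|=3, |Ess(w)|=2:

[(1, 2, 0), (3, 2, 1)]


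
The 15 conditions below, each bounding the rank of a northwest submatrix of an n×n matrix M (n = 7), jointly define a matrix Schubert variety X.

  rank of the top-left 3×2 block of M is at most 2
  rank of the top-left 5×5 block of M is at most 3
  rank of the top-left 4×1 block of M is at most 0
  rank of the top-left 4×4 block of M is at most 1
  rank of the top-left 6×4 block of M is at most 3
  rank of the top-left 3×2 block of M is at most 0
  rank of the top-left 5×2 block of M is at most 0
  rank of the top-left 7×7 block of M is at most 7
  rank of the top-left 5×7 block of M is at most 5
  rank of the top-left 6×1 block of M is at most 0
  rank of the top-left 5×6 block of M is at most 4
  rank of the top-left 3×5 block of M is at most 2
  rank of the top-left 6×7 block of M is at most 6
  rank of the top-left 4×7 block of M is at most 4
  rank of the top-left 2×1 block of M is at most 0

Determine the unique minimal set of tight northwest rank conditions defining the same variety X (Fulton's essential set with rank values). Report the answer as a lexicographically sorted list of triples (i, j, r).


Propagating the 15 rank bounds to every northwest block:

  R[1]: 0 | 0 | 1 | 1 | 1 | 1 | 1
  R[2]: 0 | 0 | 1 | 1 | 2 | 2 | 2
  R[3]: 0 | 0 | 1 | 1 | 2 | 3 | 3
  R[4]: 0 | 0 | 1 | 1 | 2 | 3 | 4
  R[5]: 0 | 0 | 1 | 2 | 3 | 4 | 5
  R[6]: 0 | 1 | 2 | 3 | 4 | 5 | 6
  R[7]: 1 | 2 | 3 | 4 | 5 | 6 | 7

reading off 1-entries of Δ²R: w = (3, 5, 6, 7, 4, 2, 1).

Rothe diagram D(w) (14 cells), 3 SE-corners (essential conditions):

[(4, 4, 1), (5, 2, 0), (6, 1, 0)]


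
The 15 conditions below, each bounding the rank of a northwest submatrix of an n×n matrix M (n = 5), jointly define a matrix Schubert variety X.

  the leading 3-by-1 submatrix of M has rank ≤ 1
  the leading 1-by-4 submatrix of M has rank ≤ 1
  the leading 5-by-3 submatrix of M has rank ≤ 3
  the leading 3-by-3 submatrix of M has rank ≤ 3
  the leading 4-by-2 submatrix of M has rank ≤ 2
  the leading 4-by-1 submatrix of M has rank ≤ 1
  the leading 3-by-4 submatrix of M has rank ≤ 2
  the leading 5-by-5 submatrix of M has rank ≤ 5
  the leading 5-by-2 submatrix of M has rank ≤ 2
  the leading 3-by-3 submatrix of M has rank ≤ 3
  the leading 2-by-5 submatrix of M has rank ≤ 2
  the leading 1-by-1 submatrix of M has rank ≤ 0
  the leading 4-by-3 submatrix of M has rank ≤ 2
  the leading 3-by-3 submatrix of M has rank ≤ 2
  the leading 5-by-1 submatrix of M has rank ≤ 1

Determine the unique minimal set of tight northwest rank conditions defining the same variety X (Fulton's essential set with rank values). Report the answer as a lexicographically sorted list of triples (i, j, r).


Reconstructing r_w from the 15 given conditions:

  i=1: 0, 1, 1, 1, 1
  i=2: 1, 2, 2, 2, 2
  i=3: 1, 2, 2, 2, 3
  i=4: 1, 2, 2, 3, 4
  i=5: 1, 2, 3, 4, 5

giving w = (2, 1, 5, 4, 3) via Δ²R.

D(w) has 4 cells with 3 SE-corners; essential set:

[(1, 1, 0), (3, 4, 2), (4, 3, 2)]


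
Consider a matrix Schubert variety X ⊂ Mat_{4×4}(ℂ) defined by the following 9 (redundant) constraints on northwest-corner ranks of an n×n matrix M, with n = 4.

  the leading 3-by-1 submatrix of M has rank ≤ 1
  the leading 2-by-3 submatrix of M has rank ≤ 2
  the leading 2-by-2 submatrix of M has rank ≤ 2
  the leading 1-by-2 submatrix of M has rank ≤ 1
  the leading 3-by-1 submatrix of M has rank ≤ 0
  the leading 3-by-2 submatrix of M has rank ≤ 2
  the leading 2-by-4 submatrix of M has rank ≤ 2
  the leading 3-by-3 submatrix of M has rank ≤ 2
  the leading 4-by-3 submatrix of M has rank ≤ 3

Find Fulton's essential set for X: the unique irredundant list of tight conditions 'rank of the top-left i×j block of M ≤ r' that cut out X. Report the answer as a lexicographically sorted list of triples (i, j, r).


Rank table r_w(4×4) implied by the 9 constraints:

  R[1]: 0 | 1 | 1 | 1
  R[2]: 0 | 1 | 2 | 2
  R[3]: 0 | 1 | 2 | 3
  R[4]: 1 | 2 | 3 | 4

second differences of R give the permutation w = (2, 3, 4, 1).

|D(w)|=3, |Ess(w)|=1:

[(3, 1, 0)]


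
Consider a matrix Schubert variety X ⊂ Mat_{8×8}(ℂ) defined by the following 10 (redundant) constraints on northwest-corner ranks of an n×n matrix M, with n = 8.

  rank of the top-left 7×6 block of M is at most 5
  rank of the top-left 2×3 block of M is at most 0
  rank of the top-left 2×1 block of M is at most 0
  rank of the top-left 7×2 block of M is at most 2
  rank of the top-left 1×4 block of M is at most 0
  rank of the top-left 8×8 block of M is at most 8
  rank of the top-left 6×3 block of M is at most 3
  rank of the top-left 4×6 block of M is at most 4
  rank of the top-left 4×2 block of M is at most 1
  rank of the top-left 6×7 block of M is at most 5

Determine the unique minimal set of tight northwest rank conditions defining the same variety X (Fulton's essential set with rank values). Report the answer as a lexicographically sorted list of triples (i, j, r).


Propagating the 10 rank bounds to every northwest block:

  0  0  0  0  1  1  1  1
  0  0  0  1  2  2  2  2
  1  1  1  2  3  3  3  3
  1  1  2  3  4  4  4  4
  1  2  3  4  5  5  5  5
  1  2  3  4  5  5  5  6
  1  2  3  4  5  5  6  7
  1  2  3  4  5  6  7  8

so w = (5, 4, 1, 3, 2, 8, 7, 6).

Rothe diagram D(w) (11 cells), 5 SE-corners (essential conditions):

[(1, 4, 0), (2, 3, 0), (4, 2, 1), (6, 7, 5), (7, 6, 5)]


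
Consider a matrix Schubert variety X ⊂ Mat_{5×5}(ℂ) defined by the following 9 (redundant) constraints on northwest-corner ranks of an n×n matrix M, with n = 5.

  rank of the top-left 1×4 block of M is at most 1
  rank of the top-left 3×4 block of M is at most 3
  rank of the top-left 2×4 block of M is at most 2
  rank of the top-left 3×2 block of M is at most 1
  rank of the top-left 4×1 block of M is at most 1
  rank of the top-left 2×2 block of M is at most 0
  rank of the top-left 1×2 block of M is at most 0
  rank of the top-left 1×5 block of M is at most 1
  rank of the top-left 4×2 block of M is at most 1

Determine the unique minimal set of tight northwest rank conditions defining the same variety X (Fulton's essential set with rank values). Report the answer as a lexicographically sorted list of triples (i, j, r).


Propagating the 9 rank bounds to every northwest block:

  i=1: 0 0 1 1 1
  i=2: 0 0 1 2 2
  i=3: 1 1 2 3 3
  i=4: 1 1 2 3 4
  i=5: 1 2 3 4 5

the unique w with this rank table is (3, 4, 1, 5, 2).

D(w) has 5 cells with 2 SE-corners; essential set:

[(2, 2, 0), (4, 2, 1)]


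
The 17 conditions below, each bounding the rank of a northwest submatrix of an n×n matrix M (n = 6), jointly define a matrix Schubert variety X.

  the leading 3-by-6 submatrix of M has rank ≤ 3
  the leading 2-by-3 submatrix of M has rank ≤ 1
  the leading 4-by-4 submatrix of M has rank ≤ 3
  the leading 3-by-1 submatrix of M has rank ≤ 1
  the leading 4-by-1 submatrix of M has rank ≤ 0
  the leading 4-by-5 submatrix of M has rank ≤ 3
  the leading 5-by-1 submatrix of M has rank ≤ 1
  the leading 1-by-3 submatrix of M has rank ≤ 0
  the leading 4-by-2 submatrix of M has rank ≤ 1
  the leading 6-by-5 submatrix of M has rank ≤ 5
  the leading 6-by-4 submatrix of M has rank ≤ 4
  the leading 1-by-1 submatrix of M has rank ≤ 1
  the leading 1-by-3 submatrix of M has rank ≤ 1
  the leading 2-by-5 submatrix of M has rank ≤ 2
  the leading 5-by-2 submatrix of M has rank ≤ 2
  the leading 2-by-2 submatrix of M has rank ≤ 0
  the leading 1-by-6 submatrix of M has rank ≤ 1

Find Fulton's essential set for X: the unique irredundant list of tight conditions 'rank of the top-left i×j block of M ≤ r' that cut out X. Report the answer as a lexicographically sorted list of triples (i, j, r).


The tightest implied rank at each (i,j), from the 17 conditions:

  row 1: 0  0  0  1  1  1
  row 2: 0  0  1  2  2  2
  row 3: 0  1  2  3  3  3
  row 4: 0  1  2  3  3  4
  row 5: 1  2  3  4  4  5
  row 6: 1  2  3  4  5  6

second differences of R give the permutation w = (4, 3, 2, 6, 1, 5).

Rothe diagram D(w) (8 cells), 4 SE-corners (essential conditions):

[(1, 3, 0), (2, 2, 0), (4, 1, 0), (4, 5, 3)]


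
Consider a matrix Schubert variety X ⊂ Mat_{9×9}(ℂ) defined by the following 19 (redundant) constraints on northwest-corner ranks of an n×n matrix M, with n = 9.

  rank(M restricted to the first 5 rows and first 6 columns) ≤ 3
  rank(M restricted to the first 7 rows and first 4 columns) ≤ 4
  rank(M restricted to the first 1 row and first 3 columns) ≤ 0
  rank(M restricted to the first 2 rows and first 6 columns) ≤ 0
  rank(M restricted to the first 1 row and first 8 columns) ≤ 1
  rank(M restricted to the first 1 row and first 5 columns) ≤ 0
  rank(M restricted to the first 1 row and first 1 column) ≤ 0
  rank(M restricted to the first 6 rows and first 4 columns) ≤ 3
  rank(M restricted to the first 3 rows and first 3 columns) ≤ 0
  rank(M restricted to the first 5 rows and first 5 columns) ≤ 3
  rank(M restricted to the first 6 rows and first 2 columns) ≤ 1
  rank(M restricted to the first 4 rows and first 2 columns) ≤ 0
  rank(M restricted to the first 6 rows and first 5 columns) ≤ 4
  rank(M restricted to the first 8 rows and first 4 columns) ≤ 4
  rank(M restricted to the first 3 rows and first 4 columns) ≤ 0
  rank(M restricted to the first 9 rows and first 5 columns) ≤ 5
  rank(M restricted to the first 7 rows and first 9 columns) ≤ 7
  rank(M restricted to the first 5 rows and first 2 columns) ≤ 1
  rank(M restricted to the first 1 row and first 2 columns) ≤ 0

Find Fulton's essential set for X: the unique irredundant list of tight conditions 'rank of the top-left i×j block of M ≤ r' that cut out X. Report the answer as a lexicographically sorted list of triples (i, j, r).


Computing R[i][j] = min implied NW-rank bound (n=9, 19 conditions):

  R[1]: 0  0  0  0  0  0  1  1  1
  R[2]: 0  0  0  0  0  0  1  2  2
  R[3]: 0  0  0  0  1  1  2  3  3
  R[4]: 0  0  1  1  2  2  3  4  4
  R[5]: 1  1  2  2  3  3  4  5  5
  R[6]: 1  1  2  3  4  4  5  6  6
  R[7]: 1  2  3  4  5  5  6  7  7
  R[8]: 1  2  3  4  5  6  7  8  8
  R[9]: 1  2  3  4  5  6  7  8  9

so w = (7, 8, 5, 3, 1, 4, 2, 6, 9).

Fulton essential set (4 of the 19 Rothe cells):

[(2, 6, 0), (3, 4, 0), (4, 2, 0), (6, 2, 1)]
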